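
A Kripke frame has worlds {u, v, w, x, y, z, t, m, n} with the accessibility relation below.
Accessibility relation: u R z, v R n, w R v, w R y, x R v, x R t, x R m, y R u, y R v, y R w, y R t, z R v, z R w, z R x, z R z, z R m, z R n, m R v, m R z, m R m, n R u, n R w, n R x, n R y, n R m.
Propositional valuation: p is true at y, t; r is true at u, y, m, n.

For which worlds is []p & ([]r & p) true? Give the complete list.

t

Recall that []ψ holds at a world iff ψ holds at every accessible world, and <>ψ holds iff ψ holds at some accessible world.
Let φ = []p & ([]r & p). Evaluate φ at each world:
  u (successors {z}): φ is false.
  v (successors {n}): φ is false.
  w (successors {v, y}): φ is false.
  x (successors {v, t, m}): φ is false.
  y (successors {u, v, w, t}): φ is false.
  z (successors {v, w, x, z, m, n}): φ is false.
  t (successors ∅): φ is true.
  m (successors {v, z, m}): φ is false.
  n (successors {u, w, x, y, m}): φ is false.
For instance, at n:
  At n: []p is false, []r & p is false, so []p & ([]r & p) is false.
    At n: []p requires p at every successor {u, w, x, y, m}.
      p fails at u, so []p is false at n.
    At n: []r is false, p is false, so []r & p is false.
      At n: []r requires r at every successor {u, w, x, y, m}.
        r fails at w, so []r is false at n.
Satisfying worlds: {t}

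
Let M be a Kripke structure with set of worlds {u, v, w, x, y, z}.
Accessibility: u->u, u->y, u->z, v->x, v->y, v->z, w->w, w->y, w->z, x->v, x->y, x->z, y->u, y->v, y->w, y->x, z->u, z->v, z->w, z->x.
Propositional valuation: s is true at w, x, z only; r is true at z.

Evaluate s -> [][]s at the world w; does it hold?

Recall that []ψ holds at a world iff ψ holds at every accessible world, and <>ψ holds iff ψ holds at some accessible world.
At w: s is true, [][]s is false, so s -> [][]s is false.
  At w: [][]s requires []s at every successor {w, y, z}.
    []s fails at w, so [][]s is false at w.
      At w: []s requires s at every successor {w, y, z}.
        s fails at y, so []s is false at w.

No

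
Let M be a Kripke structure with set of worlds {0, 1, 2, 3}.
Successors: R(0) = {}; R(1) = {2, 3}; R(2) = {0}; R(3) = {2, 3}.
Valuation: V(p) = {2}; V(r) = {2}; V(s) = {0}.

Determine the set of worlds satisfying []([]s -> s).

0, 2

Let φ = []([]s -> s). Evaluate φ at each world:
  0 (successors ∅): φ is true.
  1 (successors {2, 3}): φ is false.
  2 (successors {0}): φ is true.
  3 (successors {2, 3}): φ is false.
For instance, at 2:
  At 2: []([]s -> s) requires []s -> s at every successor {0}.
      At 0: []s is true, s is true, so []s -> s is true.
  So []([]s -> s) is true at 2.
Satisfying worlds: {0, 2}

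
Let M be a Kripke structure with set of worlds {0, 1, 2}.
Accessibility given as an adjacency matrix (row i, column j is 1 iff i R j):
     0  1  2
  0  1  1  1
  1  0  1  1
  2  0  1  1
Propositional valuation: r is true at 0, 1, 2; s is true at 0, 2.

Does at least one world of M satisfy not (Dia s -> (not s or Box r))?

Recall that Box ψ holds at a world iff ψ holds at every accessible world, and Dia ψ holds iff ψ holds at some accessible world.
Let φ = not (Dia s -> (not s or Box r)). Evaluate φ at each world:
  0 (successors {0, 1, 2}): φ is false.
  1 (successors {1, 2}): φ is false.
  2 (successors {1, 2}): φ is false.
For instance, at 1:
  At 1: Dia s -> (not s or Box r) is true, so not (Dia s -> (not s or Box r)) is false.
    At 1: Dia s is true, not s or Box r is true, so Dia s -> (not s or Box r) is true.
      At 1: Dia s requires s at some successor in {1, 2}.
        s holds at 2, so Dia s is true at 1.
      At 1: not s is true, Box r is true, so not s or Box r is true.

No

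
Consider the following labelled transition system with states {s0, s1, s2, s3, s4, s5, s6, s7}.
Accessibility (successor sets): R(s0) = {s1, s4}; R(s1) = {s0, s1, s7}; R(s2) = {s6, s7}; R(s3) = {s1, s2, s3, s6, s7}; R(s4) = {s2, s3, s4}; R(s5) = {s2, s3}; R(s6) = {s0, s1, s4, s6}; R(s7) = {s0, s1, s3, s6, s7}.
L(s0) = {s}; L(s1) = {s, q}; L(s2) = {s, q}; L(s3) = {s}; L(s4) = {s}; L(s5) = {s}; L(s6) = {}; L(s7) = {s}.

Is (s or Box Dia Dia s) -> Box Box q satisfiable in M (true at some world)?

Let φ = (s or Box Dia Dia s) -> Box Box q. Evaluate φ at each world:
  s0 (successors {s1, s4}): φ is false.
  s1 (successors {s0, s1, s7}): φ is false.
  s2 (successors {s6, s7}): φ is false.
  s3 (successors {s1, s2, s3, s6, s7}): φ is false.
  s4 (successors {s2, s3, s4}): φ is false.
  s5 (successors {s2, s3}): φ is false.
  s6 (successors {s0, s1, s4, s6}): φ is false.
  s7 (successors {s0, s1, s3, s6, s7}): φ is false.
For instance, at s3:
  At s3: s or Box Dia Dia s is true, Box Box q is false, so (s or Box Dia Dia s) -> Box Box q is false.
    At s3: s is true, Box Dia Dia s is true, so s or Box Dia Dia s is true.
      At s3: Box Dia Dia s requires Dia Dia s at every successor {s1, s2, s3, s6, s7}.
        At s1: Dia Dia s is true.
        At s2: Dia Dia s is true.
        At s3: Dia Dia s is true.
        At s6: Dia Dia s is true.
        At s7: Dia Dia s is true.
      So Box Dia Dia s is true at s3.
    At s3: Box Box q requires Box q at every successor {s1, s2, s3, s6, s7}.
      Box q fails at s1, so Box Box q is false at s3.

No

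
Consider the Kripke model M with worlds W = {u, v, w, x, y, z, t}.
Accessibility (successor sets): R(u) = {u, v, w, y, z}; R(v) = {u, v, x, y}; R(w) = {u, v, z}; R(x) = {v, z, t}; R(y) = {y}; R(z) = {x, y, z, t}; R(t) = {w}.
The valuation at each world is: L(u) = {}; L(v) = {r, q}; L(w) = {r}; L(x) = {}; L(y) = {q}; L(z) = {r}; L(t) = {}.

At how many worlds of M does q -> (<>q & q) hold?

Let φ = q -> (<>q & q). Evaluate φ at each world:
  u (successors {u, v, w, y, z}): φ is true.
  v (successors {u, v, x, y}): φ is true.
  w (successors {u, v, z}): φ is true.
  x (successors {v, z, t}): φ is true.
  y (successors {y}): φ is true.
  z (successors {x, y, z, t}): φ is true.
  t (successors {w}): φ is true.
For instance, at v:
  At v: q is true, <>q & q is true, so q -> (<>q & q) is true.
    At v: <>q is true, q is true, so <>q & q is true.
      At v: <>q requires q at some successor in {u, v, x, y}.
        q holds at v, so <>q is true at v.
Satisfying worlds: {u, v, w, x, y, z, t}

7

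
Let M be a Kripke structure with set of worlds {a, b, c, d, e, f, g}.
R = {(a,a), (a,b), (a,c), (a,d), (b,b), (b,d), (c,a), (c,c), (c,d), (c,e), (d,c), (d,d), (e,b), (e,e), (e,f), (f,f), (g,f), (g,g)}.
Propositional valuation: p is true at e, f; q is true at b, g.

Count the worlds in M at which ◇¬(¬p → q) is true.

Let φ = ◇¬(¬p → q). Evaluate φ at each world:
  a (successors {a, b, c, d}): φ is true.
  b (successors {b, d}): φ is true.
  c (successors {a, c, d, e}): φ is true.
  d (successors {c, d}): φ is true.
  e (successors {b, e, f}): φ is false.
  f (successors {f}): φ is false.
  g (successors {f, g}): φ is false.
For instance, at c:
  At c: ◇¬(¬p → q) requires ¬(¬p → q) at some successor in {a, c, d, e}.
    ¬(¬p → q) holds at a, so ◇¬(¬p → q) is true at c.
Satisfying worlds: {a, b, c, d}

4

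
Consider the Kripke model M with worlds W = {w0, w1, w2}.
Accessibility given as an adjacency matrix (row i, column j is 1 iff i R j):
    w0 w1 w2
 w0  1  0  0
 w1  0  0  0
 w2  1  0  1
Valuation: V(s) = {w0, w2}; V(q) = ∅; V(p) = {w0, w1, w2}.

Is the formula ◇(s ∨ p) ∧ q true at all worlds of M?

No

Let φ = ◇(s ∨ p) ∧ q. Evaluate φ at each world:
  w0 (successors {w0}): φ is false.
  w1 (successors ∅): φ is false.
  w2 (successors {w0, w2}): φ is false.
Detail at w0 (counterexample):
  At w0: ◇(s ∨ p) is true, q is false, so ◇(s ∨ p) ∧ q is false.
    At w0: ◇(s ∨ p) requires s ∨ p at some successor in {w0}.
      s ∨ p holds at w0, so ◇(s ∨ p) is true at w0.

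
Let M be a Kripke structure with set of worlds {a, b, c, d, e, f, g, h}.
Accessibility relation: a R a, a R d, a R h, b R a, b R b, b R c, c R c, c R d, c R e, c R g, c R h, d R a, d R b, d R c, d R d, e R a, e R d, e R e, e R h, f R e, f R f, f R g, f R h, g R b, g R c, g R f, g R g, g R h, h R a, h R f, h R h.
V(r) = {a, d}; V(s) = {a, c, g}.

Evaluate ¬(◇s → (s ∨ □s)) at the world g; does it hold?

No

At g: ◇s → (s ∨ □s) is true, so ¬(◇s → (s ∨ □s)) is false.
  At g: ◇s is true, s ∨ □s is true, so ◇s → (s ∨ □s) is true.
    At g: ◇s requires s at some successor in {b, c, f, g, h}.
      s holds at c, so ◇s is true at g.
    At g: s is true, □s is false, so s ∨ □s is true.
      At g: □s requires s at every successor {b, c, f, g, h}.
        s fails at b, so □s is false at g.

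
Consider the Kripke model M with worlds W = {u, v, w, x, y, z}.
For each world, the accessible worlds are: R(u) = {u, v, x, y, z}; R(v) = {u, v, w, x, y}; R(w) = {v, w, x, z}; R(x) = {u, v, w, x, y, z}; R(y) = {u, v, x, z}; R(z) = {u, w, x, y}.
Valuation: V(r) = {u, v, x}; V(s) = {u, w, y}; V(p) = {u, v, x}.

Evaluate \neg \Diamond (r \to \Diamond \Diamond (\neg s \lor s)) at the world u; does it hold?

At u: \Diamond (r \to \Diamond \Diamond (\neg s \lor s)) is true, so \neg \Diamond (r \to \Diamond \Diamond (\neg s \lor s)) is false.
  At u: \Diamond (r \to \Diamond \Diamond (\neg s \lor s)) requires r \to \Diamond \Diamond (\neg s \lor s) at some successor in {u, v, x, y, z}.
    r \to \Diamond \Diamond (\neg s \lor s) holds at u, so \Diamond (r \to \Diamond \Diamond (\neg s \lor s)) is true at u.
      At u: r is true, \Diamond \Diamond (\neg s \lor s) is true, so r \to \Diamond \Diamond (\neg s \lor s) is true.

No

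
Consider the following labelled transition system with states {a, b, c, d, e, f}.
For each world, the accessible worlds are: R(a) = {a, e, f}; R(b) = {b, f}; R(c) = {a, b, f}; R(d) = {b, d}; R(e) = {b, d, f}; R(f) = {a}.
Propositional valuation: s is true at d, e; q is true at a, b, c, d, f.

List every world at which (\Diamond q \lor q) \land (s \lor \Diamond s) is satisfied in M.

Recall that \Diamond ψ holds at a world iff ψ holds at some accessible world.
Let φ = (\Diamond q \lor q) \land (s \lor \Diamond s). Evaluate φ at each world:
  a (successors {a, e, f}): φ is true.
  b (successors {b, f}): φ is false.
  c (successors {a, b, f}): φ is false.
  d (successors {b, d}): φ is true.
  e (successors {b, d, f}): φ is true.
  f (successors {a}): φ is false.
For instance, at d:
  At d: \Diamond q \lor q is true, s \lor \Diamond s is true, so (\Diamond q \lor q) \land (s \lor \Diamond s) is true.
    At d: \Diamond q is true, q is true, so \Diamond q \lor q is true.
      At d: \Diamond q requires q at some successor in {b, d}.
        q holds at b, so \Diamond q is true at d.
    At d: s is true, \Diamond s is true, so s \lor \Diamond s is true.
      At d: \Diamond s requires s at some successor in {b, d}.
        s holds at d, so \Diamond s is true at d.
Satisfying worlds: {a, d, e}

a, d, e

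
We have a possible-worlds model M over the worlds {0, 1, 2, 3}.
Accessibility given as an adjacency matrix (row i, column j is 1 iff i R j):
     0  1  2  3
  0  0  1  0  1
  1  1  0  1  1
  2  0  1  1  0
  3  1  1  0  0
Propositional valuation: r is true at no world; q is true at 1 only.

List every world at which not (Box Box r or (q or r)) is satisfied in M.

Let φ = not (Box Box r or (q or r)). Evaluate φ at each world:
  0 (successors {1, 3}): φ is true.
  1 (successors {0, 2, 3}): φ is false.
  2 (successors {1, 2}): φ is true.
  3 (successors {0, 1}): φ is true.
For instance, at 1:
  At 1: Box Box r or (q or r) is true, so not (Box Box r or (q or r)) is false.
    At 1: Box Box r is false, q or r is true, so Box Box r or (q or r) is true.
      At 1: Box Box r requires Box r at every successor {0, 2, 3}.
        Box r fails at 0, so Box Box r is false at 1.
Satisfying worlds: {0, 2, 3}

0, 2, 3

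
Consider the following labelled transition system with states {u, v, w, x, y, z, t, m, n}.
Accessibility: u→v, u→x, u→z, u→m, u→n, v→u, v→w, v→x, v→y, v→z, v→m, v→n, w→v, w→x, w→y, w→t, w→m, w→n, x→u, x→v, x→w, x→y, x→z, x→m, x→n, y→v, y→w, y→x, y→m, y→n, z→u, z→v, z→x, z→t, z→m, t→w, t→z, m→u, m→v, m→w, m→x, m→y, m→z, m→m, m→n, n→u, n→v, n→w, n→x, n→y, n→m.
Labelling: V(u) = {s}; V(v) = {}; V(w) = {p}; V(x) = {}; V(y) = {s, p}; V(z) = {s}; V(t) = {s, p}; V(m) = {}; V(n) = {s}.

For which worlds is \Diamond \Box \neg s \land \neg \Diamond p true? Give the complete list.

Let φ = \Diamond \Box \neg s \land \neg \Diamond p. Evaluate φ at each world:
  u (successors {v, x, z, m, n}): φ is false.
  v (successors {u, w, x, y, z, m, n}): φ is false.
  w (successors {v, x, y, t, m, n}): φ is false.
  x (successors {u, v, w, y, z, m, n}): φ is false.
  y (successors {v, w, x, m, n}): φ is false.
  z (successors {u, v, x, t, m}): φ is false.
  t (successors {w, z}): φ is false.
  m (successors {u, v, w, x, y, z, m, n}): φ is false.
  n (successors {u, v, w, x, y, m}): φ is false.
For instance, at n:
  At n: \Diamond \Box \neg s is false, \neg \Diamond p is false, so \Diamond \Box \neg s \land \neg \Diamond p is false.
    At n: \Diamond \Box \neg s requires \Box \neg s at some successor in {u, v, w, x, y, m}.
      At u: \Box \neg s is false.
      At v: \Box \neg s is false.
      At w: \Box \neg s is false.
      At x: \Box \neg s is false.
      At y: \Box \neg s is false.
      At m: \Box \neg s is false.
    So \Diamond \Box \neg s is false at n.
    At n: \Diamond p is true, so \neg \Diamond p is false.
      At n: \Diamond p requires p at some successor in {u, v, w, x, y, m}.
        p holds at w, so \Diamond p is true at n.
Satisfying worlds: none.

none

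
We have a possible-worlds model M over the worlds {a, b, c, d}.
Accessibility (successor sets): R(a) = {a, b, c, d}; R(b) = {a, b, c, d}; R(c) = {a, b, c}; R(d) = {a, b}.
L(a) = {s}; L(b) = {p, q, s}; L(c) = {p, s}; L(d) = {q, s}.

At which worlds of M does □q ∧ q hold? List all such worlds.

Let φ = □q ∧ q. Evaluate φ at each world:
  a (successors {a, b, c, d}): φ is false.
  b (successors {a, b, c, d}): φ is false.
  c (successors {a, b, c}): φ is false.
  d (successors {a, b}): φ is false.
For instance, at a:
  At a: □q is false, q is false, so □q ∧ q is false.
    At a: □q requires q at every successor {a, b, c, d}.
      q fails at a, so □q is false at a.
Satisfying worlds: none.

none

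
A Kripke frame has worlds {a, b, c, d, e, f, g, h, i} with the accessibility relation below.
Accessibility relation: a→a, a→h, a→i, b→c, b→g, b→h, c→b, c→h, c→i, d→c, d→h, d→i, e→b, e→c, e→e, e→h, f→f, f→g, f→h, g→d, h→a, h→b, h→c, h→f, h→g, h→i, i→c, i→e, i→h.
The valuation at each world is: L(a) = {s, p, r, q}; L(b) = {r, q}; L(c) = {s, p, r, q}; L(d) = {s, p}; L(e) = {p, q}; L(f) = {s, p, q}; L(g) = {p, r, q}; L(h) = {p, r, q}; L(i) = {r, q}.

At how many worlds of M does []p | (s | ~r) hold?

8

Let φ = []p | (s | ~r). Evaluate φ at each world:
  a (successors {a, h, i}): φ is true.
  b (successors {c, g, h}): φ is true.
  c (successors {b, h, i}): φ is true.
  d (successors {c, h, i}): φ is true.
  e (successors {b, c, e, h}): φ is true.
  f (successors {f, g, h}): φ is true.
  g (successors {d}): φ is true.
  h (successors {a, b, c, f, g, i}): φ is false.
  i (successors {c, e, h}): φ is true.
For instance, at c:
  At c: []p is false, s | ~r is true, so []p | (s | ~r) is true.
    At c: []p requires p at every successor {b, h, i}.
      p fails at b, so []p is false at c.
Satisfying worlds: {a, b, c, d, e, f, g, i}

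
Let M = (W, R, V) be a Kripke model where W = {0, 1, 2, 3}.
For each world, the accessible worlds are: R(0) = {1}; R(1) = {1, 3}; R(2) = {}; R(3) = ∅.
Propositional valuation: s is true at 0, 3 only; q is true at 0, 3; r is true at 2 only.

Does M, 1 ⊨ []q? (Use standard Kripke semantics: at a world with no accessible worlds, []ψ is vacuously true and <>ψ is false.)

No

At 1: []q requires q at every successor {1, 3}.
  q fails at 1, so []q is false at 1.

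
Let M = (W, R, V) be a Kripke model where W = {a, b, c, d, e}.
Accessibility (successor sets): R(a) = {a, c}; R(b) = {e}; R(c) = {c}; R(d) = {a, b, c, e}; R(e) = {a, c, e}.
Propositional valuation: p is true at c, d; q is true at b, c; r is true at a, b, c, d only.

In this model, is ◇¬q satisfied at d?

At d: ◇¬q requires ¬q at some successor in {a, b, c, e}.
  ¬q holds at a, so ◇¬q is true at d.

Yes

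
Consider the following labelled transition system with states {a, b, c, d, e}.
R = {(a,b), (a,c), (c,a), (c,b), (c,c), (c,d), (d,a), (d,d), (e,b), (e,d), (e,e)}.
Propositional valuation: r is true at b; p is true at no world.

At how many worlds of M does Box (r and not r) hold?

1

Recall that Box ψ holds at a world iff ψ holds at every accessible world, and Dia ψ holds iff ψ holds at some accessible world.
Let φ = Box (r and not r). Evaluate φ at each world:
  a (successors {b, c}): φ is false.
  b (successors ∅): φ is true.
  c (successors {a, b, c, d}): φ is false.
  d (successors {a, d}): φ is false.
  e (successors {b, d, e}): φ is false.
For instance, at c:
  At c: Box (r and not r) requires r and not r at every successor {a, b, c, d}.
    r and not r fails at a, so Box (r and not r) is false at c.
Satisfying worlds: {b}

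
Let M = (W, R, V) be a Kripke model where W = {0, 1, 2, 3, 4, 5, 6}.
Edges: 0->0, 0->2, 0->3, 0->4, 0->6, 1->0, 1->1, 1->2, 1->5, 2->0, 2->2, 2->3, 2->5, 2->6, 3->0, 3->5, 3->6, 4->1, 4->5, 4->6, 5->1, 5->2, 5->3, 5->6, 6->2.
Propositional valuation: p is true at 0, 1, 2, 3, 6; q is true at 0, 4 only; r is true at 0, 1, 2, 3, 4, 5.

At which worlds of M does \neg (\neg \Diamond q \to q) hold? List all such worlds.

Let φ = \neg (\neg \Diamond q \to q). Evaluate φ at each world:
  0 (successors {0, 2, 3, 4, 6}): φ is false.
  1 (successors {0, 1, 2, 5}): φ is false.
  2 (successors {0, 2, 3, 5, 6}): φ is false.
  3 (successors {0, 5, 6}): φ is false.
  4 (successors {1, 5, 6}): φ is false.
  5 (successors {1, 2, 3, 6}): φ is true.
  6 (successors {2}): φ is true.
For instance, at 6:
  At 6: \neg \Diamond q \to q is false, so \neg (\neg \Diamond q \to q) is true.
    At 6: \neg \Diamond q is true, q is false, so \neg \Diamond q \to q is false.
      At 6: \Diamond q is false, so \neg \Diamond q is true.
Satisfying worlds: {5, 6}

5, 6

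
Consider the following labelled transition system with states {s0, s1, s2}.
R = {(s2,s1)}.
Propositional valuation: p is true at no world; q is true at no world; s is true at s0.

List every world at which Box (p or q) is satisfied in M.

s0, s1

Recall that Box ψ holds at a world iff ψ holds at every accessible world, and Dia ψ holds iff ψ holds at some accessible world.
Let φ = Box (p or q). Evaluate φ at each world:
  s0 (successors ∅): φ is true.
  s1 (successors ∅): φ is true.
  s2 (successors {s1}): φ is false.
For instance, at s2:
  At s2: Box (p or q) requires p or q at every successor {s1}.
    p or q fails at s1, so Box (p or q) is false at s2.
Satisfying worlds: {s0, s1}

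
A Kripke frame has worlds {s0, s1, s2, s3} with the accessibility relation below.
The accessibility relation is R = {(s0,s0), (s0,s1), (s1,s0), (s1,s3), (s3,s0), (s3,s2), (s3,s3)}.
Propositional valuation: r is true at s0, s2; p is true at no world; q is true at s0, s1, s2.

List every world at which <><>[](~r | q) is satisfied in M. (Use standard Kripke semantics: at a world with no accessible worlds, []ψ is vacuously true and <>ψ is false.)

s0, s1, s3

Let φ = <><>[](~r | q). Evaluate φ at each world:
  s0 (successors {s0, s1}): φ is true.
  s1 (successors {s0, s3}): φ is true.
  s2 (successors ∅): φ is false.
  s3 (successors {s0, s2, s3}): φ is true.
For instance, at s1:
  At s1: <><>[](~r | q) requires <>[](~r | q) at some successor in {s0, s3}.
    <>[](~r | q) holds at s0, so <><>[](~r | q) is true at s1.
      At s0: <>[](~r | q) requires [](~r | q) at some successor in {s0, s1}.
        [](~r | q) holds at s0, so <>[](~r | q) is true at s0.
Satisfying worlds: {s0, s1, s3}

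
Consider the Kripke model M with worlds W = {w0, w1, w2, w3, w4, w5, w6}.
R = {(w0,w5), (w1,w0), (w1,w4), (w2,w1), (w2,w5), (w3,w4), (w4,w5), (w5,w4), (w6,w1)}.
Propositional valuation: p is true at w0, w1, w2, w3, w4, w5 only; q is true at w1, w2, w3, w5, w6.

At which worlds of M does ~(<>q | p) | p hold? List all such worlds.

w0, w1, w2, w3, w4, w5

Let φ = ~(<>q | p) | p. Evaluate φ at each world:
  w0 (successors {w5}): φ is true.
  w1 (successors {w0, w4}): φ is true.
  w2 (successors {w1, w5}): φ is true.
  w3 (successors {w4}): φ is true.
  w4 (successors {w5}): φ is true.
  w5 (successors {w4}): φ is true.
  w6 (successors {w1}): φ is false.
For instance, at w3:
  At w3: ~(<>q | p) is false, p is true, so ~(<>q | p) | p is true.
    At w3: <>q | p is true, so ~(<>q | p) is false.
      At w3: <>q is false, p is true, so <>q | p is true.
Satisfying worlds: {w0, w1, w2, w3, w4, w5}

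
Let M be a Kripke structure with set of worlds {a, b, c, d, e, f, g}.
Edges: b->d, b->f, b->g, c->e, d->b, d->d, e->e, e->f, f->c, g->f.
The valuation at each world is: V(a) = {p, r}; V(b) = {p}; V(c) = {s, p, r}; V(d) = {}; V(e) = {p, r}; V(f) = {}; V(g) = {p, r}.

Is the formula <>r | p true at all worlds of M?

Let φ = <>r | p. Evaluate φ at each world:
  a (successors ∅): φ is true.
  b (successors {d, f, g}): φ is true.
  c (successors {e}): φ is true.
  d (successors {b, d}): φ is false.
  e (successors {e, f}): φ is true.
  f (successors {c}): φ is true.
  g (successors {f}): φ is true.
Detail at d (counterexample):
  At d: <>r is false, p is false, so <>r | p is false.
    At d: <>r requires r at some successor in {b, d}.
      At b: r is false.
      At d: r is false.
    So <>r is false at d.

No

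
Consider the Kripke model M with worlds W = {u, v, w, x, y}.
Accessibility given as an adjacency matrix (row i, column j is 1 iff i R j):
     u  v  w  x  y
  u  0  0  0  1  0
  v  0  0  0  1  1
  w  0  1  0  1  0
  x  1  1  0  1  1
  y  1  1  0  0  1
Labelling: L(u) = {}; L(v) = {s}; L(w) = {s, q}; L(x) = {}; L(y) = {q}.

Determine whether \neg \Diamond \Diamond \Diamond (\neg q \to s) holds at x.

No

At x: \Diamond \Diamond \Diamond (\neg q \to s) is true, so \neg \Diamond \Diamond \Diamond (\neg q \to s) is false.
  At x: \Diamond \Diamond \Diamond (\neg q \to s) requires \Diamond \Diamond (\neg q \to s) at some successor in {u, v, x, y}.
    \Diamond \Diamond (\neg q \to s) holds at u, so \Diamond \Diamond \Diamond (\neg q \to s) is true at x.
      At u: \Diamond \Diamond (\neg q \to s) requires \Diamond (\neg q \to s) at some successor in {x}.
        \Diamond (\neg q \to s) holds at x, so \Diamond \Diamond (\neg q \to s) is true at u.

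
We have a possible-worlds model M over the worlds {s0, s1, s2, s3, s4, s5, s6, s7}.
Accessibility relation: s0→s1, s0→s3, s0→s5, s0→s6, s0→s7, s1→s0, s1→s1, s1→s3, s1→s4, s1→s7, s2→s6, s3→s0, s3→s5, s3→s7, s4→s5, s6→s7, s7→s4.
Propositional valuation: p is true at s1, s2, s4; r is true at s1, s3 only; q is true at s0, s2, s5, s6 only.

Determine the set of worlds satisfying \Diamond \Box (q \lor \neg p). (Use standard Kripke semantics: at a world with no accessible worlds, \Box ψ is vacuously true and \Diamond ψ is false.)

Let φ = \Diamond \Box (q \lor \neg p). Evaluate φ at each world:
  s0 (successors {s1, s3, s5, s6, s7}): φ is true.
  s1 (successors {s0, s1, s3, s4, s7}): φ is true.
  s2 (successors {s6}): φ is true.
  s3 (successors {s0, s5, s7}): φ is true.
  s4 (successors {s5}): φ is true.
  s5 (successors ∅): φ is false.
  s6 (successors {s7}): φ is false.
  s7 (successors {s4}): φ is true.
For instance, at s2:
  At s2: \Diamond \Box (q \lor \neg p) requires \Box (q \lor \neg p) at some successor in {s6}.
    \Box (q \lor \neg p) holds at s6, so \Diamond \Box (q \lor \neg p) is true at s2.
      At s6: \Box (q \lor \neg p) requires q \lor \neg p at every successor {s7}.
        At s7: q \lor \neg p is true.
      So \Box (q \lor \neg p) is true at s6.
Satisfying worlds: {s0, s1, s2, s3, s4, s7}

s0, s1, s2, s3, s4, s7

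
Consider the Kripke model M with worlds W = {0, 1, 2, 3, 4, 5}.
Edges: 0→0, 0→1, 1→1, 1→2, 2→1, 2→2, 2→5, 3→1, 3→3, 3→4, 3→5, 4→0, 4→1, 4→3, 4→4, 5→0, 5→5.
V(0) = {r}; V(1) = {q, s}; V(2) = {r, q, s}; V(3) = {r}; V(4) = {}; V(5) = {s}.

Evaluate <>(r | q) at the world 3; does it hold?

Yes

Recall that <>ψ holds at a world iff ψ holds at some accessible world.
At 3: <>(r | q) requires r | q at some successor in {1, 3, 4, 5}.
  r | q holds at 1, so <>(r | q) is true at 3.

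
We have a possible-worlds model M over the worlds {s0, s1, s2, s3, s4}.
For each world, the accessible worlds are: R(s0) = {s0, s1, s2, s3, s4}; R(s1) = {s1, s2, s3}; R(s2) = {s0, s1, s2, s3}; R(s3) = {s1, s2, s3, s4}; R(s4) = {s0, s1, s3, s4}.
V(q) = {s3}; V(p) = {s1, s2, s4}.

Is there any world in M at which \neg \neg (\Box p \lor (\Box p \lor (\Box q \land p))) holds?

No

Recall that \Box ψ holds at a world iff ψ holds at every accessible world, and \Diamond ψ holds iff ψ holds at some accessible world.
Let φ = \neg \neg (\Box p \lor (\Box p \lor (\Box q \land p))). Evaluate φ at each world:
  s0 (successors {s0, s1, s2, s3, s4}): φ is false.
  s1 (successors {s1, s2, s3}): φ is false.
  s2 (successors {s0, s1, s2, s3}): φ is false.
  s3 (successors {s1, s2, s3, s4}): φ is false.
  s4 (successors {s0, s1, s3, s4}): φ is false.
For instance, at s0:
  At s0: \neg (\Box p \lor (\Box p \lor (\Box q \land p))) is true, so \neg \neg (\Box p \lor (\Box p \lor (\Box q \land p))) is false.
    At s0: \Box p \lor (\Box p \lor (\Box q \land p)) is false, so \neg (\Box p \lor (\Box p \lor (\Box q \land p))) is true.
      At s0: \Box p is false, \Box p \lor (\Box q \land p) is false, so \Box p \lor (\Box p \lor (\Box q \land p)) is false.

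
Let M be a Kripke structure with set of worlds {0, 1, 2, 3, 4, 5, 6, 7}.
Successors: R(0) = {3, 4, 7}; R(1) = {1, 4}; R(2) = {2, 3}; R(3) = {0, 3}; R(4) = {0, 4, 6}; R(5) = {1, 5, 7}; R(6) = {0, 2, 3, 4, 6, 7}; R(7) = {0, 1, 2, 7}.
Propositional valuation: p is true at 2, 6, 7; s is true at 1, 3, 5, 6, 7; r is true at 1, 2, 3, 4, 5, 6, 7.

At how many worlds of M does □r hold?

4

Let φ = □r. Evaluate φ at each world:
  0 (successors {3, 4, 7}): φ is true.
  1 (successors {1, 4}): φ is true.
  2 (successors {2, 3}): φ is true.
  3 (successors {0, 3}): φ is false.
  4 (successors {0, 4, 6}): φ is false.
  5 (successors {1, 5, 7}): φ is true.
  6 (successors {0, 2, 3, 4, 6, 7}): φ is false.
  7 (successors {0, 1, 2, 7}): φ is false.
For instance, at 3:
  At 3: □r requires r at every successor {0, 3}.
    r fails at 0, so □r is false at 3.
Satisfying worlds: {0, 1, 2, 5}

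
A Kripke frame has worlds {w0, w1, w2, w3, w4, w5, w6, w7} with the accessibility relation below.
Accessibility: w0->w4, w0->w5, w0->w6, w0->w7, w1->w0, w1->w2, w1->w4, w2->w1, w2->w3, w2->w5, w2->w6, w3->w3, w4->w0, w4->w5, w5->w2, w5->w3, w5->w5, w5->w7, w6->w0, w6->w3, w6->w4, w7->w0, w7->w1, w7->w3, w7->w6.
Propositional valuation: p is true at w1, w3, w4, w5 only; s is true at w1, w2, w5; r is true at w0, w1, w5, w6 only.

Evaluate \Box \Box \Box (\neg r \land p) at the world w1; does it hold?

At w1: \Box \Box \Box (\neg r \land p) requires \Box \Box (\neg r \land p) at every successor {w0, w2, w4}.
  \Box \Box (\neg r \land p) fails at w0, so \Box \Box \Box (\neg r \land p) is false at w1.
    At w0: \Box \Box (\neg r \land p) requires \Box (\neg r \land p) at every successor {w4, w5, w6, w7}.
      \Box (\neg r \land p) fails at w4, so \Box \Box (\neg r \land p) is false at w0.

No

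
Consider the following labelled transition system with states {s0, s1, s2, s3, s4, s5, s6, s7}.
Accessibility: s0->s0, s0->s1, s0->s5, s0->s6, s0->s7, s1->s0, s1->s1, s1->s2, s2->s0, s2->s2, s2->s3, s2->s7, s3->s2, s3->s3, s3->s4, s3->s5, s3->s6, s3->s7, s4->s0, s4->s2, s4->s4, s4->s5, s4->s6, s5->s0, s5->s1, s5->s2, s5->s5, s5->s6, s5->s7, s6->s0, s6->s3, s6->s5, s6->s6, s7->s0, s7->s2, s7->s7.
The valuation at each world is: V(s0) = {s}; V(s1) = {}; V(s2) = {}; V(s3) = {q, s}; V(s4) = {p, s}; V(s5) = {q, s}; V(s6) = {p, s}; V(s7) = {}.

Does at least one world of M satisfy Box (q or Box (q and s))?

Let φ = Box (q or Box (q and s)). Evaluate φ at each world:
  s0 (successors {s0, s1, s5, s6, s7}): φ is false.
  s1 (successors {s0, s1, s2}): φ is false.
  s2 (successors {s0, s2, s3, s7}): φ is false.
  s3 (successors {s2, s3, s4, s5, s6, s7}): φ is false.
  s4 (successors {s0, s2, s4, s5, s6}): φ is false.
  s5 (successors {s0, s1, s2, s5, s6, s7}): φ is false.
  s6 (successors {s0, s3, s5, s6}): φ is false.
  s7 (successors {s0, s2, s7}): φ is false.
For instance, at s6:
  At s6: Box (q or Box (q and s)) requires q or Box (q and s) at every successor {s0, s3, s5, s6}.
    q or Box (q and s) fails at s0, so Box (q or Box (q and s)) is false at s6.
      At s0: q is false, Box (q and s) is false, so q or Box (q and s) is false.

No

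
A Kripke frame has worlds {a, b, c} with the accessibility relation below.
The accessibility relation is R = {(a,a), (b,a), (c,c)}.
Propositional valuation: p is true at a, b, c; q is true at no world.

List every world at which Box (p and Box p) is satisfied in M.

a, b, c

Let φ = Box (p and Box p). Evaluate φ at each world:
  a (successors {a}): φ is true.
  b (successors {a}): φ is true.
  c (successors {c}): φ is true.
For instance, at b:
  At b: Box (p and Box p) requires p and Box p at every successor {a}.
      At a: p is true, Box p is true, so p and Box p is true.
  So Box (p and Box p) is true at b.
Satisfying worlds: {a, b, c}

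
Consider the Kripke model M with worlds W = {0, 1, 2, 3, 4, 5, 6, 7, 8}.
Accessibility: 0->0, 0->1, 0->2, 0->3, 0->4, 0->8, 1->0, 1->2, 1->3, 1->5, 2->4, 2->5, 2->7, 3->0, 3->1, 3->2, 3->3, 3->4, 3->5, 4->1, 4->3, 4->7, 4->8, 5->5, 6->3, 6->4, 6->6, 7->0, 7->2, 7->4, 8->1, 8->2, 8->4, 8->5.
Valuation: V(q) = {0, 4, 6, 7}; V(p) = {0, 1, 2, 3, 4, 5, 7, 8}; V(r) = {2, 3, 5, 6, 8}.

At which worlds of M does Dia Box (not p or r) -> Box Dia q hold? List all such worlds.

Recall that Box ψ holds at a world iff ψ holds at every accessible world, and Dia ψ holds iff ψ holds at some accessible world.
Let φ = Dia Box (not p or r) -> Box Dia q. Evaluate φ at each world:
  0 (successors {0, 1, 2, 3, 4, 8}): φ is true.
  1 (successors {0, 2, 3, 5}): φ is false.
  2 (successors {4, 5, 7}): φ is false.
  3 (successors {0, 1, 2, 3, 4, 5}): φ is false.
  4 (successors {1, 3, 7, 8}): φ is true.
  5 (successors {5}): φ is false.
  6 (successors {3, 4, 6}): φ is true.
  7 (successors {0, 2, 4}): φ is true.
  8 (successors {1, 2, 4, 5}): φ is false.
For instance, at 7:
  At 7: Dia Box (not p or r) is false, Box Dia q is true, so Dia Box (not p or r) -> Box Dia q is true.
    At 7: Dia Box (not p or r) requires Box (not p or r) at some successor in {0, 2, 4}.
      At 0: Box (not p or r) is false.
      At 2: Box (not p or r) is false.
      At 4: Box (not p or r) is false.
    So Dia Box (not p or r) is false at 7.
    At 7: Box Dia q requires Dia q at every successor {0, 2, 4}.
      At 0: Dia q is true.
      At 2: Dia q is true.
      At 4: Dia q is true.
    So Box Dia q is true at 7.
Satisfying worlds: {0, 4, 6, 7}

0, 4, 6, 7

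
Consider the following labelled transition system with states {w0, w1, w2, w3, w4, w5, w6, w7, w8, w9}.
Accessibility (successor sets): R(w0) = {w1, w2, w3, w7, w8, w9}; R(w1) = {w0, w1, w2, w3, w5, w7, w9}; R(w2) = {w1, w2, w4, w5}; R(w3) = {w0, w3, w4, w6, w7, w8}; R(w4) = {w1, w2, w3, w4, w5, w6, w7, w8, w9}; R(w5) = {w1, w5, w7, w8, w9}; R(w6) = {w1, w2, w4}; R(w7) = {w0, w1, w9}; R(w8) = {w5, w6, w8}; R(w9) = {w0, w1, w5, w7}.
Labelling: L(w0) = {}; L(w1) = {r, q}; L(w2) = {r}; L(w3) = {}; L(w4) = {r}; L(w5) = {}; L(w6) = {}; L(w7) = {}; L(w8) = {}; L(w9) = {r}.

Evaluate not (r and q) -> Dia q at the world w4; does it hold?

At w4: not (r and q) is true, Dia q is true, so not (r and q) -> Dia q is true.
  At w4: Dia q requires q at some successor in {w1, w2, w3, w4, w5, w6, w7, w8, w9}.
    q holds at w1, so Dia q is true at w4.

Yes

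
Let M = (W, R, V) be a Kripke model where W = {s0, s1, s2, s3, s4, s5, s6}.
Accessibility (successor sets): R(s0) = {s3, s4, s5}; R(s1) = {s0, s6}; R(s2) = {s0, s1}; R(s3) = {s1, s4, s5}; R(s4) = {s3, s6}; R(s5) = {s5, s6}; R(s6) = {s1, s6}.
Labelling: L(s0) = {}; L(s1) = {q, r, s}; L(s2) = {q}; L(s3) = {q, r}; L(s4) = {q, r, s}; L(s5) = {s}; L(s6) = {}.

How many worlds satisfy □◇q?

Recall that □ψ holds at a world iff ψ holds at every accessible world, and ◇ψ holds iff ψ holds at some accessible world.
Let φ = □◇q. Evaluate φ at each world:
  s0 (successors {s3, s4, s5}): φ is false.
  s1 (successors {s0, s6}): φ is true.
  s2 (successors {s0, s1}): φ is false.
  s3 (successors {s1, s4, s5}): φ is false.
  s4 (successors {s3, s6}): φ is true.
  s5 (successors {s5, s6}): φ is false.
  s6 (successors {s1, s6}): φ is false.
For instance, at s6:
  At s6: □◇q requires ◇q at every successor {s1, s6}.
    ◇q fails at s1, so □◇q is false at s6.
      At s1: ◇q requires q at some successor in {s0, s6}.
        At s0: q is false.
        At s6: q is false.
      So ◇q is false at s1.
Satisfying worlds: {s1, s4}

2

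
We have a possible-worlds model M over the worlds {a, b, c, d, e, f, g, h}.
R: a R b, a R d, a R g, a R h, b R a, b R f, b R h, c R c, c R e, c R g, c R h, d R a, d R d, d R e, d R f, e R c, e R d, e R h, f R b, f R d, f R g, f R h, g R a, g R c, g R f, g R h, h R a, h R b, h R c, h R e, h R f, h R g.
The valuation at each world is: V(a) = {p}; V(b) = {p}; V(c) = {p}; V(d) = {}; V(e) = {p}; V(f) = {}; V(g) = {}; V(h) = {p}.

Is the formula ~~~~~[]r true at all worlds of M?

Yes

Recall that []ψ holds at a world iff ψ holds at every accessible world, and <>ψ holds iff ψ holds at some accessible world.
Let φ = ~~~~~[]r. Evaluate φ at each world:
  a (successors {b, d, g, h}): φ is true.
  b (successors {a, f, h}): φ is true.
  c (successors {c, e, g, h}): φ is true.
  d (successors {a, d, e, f}): φ is true.
  e (successors {c, d, h}): φ is true.
  f (successors {b, d, g, h}): φ is true.
  g (successors {a, c, f, h}): φ is true.
  h (successors {a, b, c, e, f, g}): φ is true.
For instance, at c:
  At c: ~~~~[]r is false, so ~~~~~[]r is true.
    At c: ~~~[]r is true, so ~~~~[]r is false.
      At c: ~~[]r is false, so ~~~[]r is true.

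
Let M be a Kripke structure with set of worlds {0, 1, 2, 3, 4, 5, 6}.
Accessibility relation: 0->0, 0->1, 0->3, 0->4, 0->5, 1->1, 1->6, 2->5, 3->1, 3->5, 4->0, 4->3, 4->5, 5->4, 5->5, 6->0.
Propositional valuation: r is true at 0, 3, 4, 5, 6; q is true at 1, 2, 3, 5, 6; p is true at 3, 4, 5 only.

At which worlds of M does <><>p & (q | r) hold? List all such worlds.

0, 2, 3, 4, 5, 6

Let φ = <><>p & (q | r). Evaluate φ at each world:
  0 (successors {0, 1, 3, 4, 5}): φ is true.
  1 (successors {1, 6}): φ is false.
  2 (successors {5}): φ is true.
  3 (successors {1, 5}): φ is true.
  4 (successors {0, 3, 5}): φ is true.
  5 (successors {4, 5}): φ is true.
  6 (successors {0}): φ is true.
For instance, at 2:
  At 2: <><>p is true, q | r is true, so <><>p & (q | r) is true.
    At 2: <><>p requires <>p at some successor in {5}.
      <>p holds at 5, so <><>p is true at 2.
Satisfying worlds: {0, 2, 3, 4, 5, 6}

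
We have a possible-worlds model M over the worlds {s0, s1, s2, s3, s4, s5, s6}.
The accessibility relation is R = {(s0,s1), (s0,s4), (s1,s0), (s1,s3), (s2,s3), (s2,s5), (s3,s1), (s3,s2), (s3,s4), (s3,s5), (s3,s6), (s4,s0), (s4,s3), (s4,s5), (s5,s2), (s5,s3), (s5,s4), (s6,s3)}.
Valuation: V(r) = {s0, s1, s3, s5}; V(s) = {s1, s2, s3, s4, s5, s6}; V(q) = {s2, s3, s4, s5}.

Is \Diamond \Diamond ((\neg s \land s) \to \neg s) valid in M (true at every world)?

Yes

Let φ = \Diamond \Diamond ((\neg s \land s) \to \neg s). Evaluate φ at each world:
  s0 (successors {s1, s4}): φ is true.
  s1 (successors {s0, s3}): φ is true.
  s2 (successors {s3, s5}): φ is true.
  s3 (successors {s1, s2, s4, s5, s6}): φ is true.
  s4 (successors {s0, s3, s5}): φ is true.
  s5 (successors {s2, s3, s4}): φ is true.
  s6 (successors {s3}): φ is true.
For instance, at s1:
  At s1: \Diamond \Diamond ((\neg s \land s) \to \neg s) requires \Diamond ((\neg s \land s) \to \neg s) at some successor in {s0, s3}.
    \Diamond ((\neg s \land s) \to \neg s) holds at s0, so \Diamond \Diamond ((\neg s \land s) \to \neg s) is true at s1.
      At s0: \Diamond ((\neg s \land s) \to \neg s) requires (\neg s \land s) \to \neg s at some successor in {s1, s4}.
        (\neg s \land s) \to \neg s holds at s1, so \Diamond ((\neg s \land s) \to \neg s) is true at s0.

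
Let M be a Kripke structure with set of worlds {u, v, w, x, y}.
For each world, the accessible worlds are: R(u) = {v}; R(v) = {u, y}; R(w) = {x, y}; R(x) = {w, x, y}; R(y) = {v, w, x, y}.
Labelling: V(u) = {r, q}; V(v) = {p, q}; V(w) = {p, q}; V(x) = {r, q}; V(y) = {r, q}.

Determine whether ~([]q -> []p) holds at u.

At u: []q -> []p is true, so ~([]q -> []p) is false.
  At u: []q is true, []p is true, so []q -> []p is true.
    At u: []q requires q at every successor {v}.
      At v: q is true.
    So []q is true at u.
    At u: []p requires p at every successor {v}.
      At v: p is true.
    So []p is true at u.

No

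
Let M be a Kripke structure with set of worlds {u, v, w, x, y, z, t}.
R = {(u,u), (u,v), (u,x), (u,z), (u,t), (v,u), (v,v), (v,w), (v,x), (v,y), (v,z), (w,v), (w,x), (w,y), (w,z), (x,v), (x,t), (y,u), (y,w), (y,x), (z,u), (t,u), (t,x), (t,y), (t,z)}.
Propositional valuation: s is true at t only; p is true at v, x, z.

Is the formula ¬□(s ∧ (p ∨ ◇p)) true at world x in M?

At x: □(s ∧ (p ∨ ◇p)) is false, so ¬□(s ∧ (p ∨ ◇p)) is true.
  At x: □(s ∧ (p ∨ ◇p)) requires s ∧ (p ∨ ◇p) at every successor {v, t}.
    s ∧ (p ∨ ◇p) fails at v, so □(s ∧ (p ∨ ◇p)) is false at x.
      At v: s is false, p ∨ ◇p is true, so s ∧ (p ∨ ◇p) is false.

Yes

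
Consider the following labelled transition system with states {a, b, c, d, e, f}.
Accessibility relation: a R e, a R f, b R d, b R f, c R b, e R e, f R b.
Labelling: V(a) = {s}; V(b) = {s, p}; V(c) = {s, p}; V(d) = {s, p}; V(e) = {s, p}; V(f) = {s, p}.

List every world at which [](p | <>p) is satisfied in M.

a, b, c, d, e, f

Let φ = [](p | <>p). Evaluate φ at each world:
  a (successors {e, f}): φ is true.
  b (successors {d, f}): φ is true.
  c (successors {b}): φ is true.
  d (successors ∅): φ is true.
  e (successors {e}): φ is true.
  f (successors {b}): φ is true.
For instance, at a:
  At a: [](p | <>p) requires p | <>p at every successor {e, f}.
      At e: p is true, <>p is true, so p | <>p is true.
      At f: p is true, <>p is true, so p | <>p is true.
  So [](p | <>p) is true at a.
Satisfying worlds: {a, b, c, d, e, f}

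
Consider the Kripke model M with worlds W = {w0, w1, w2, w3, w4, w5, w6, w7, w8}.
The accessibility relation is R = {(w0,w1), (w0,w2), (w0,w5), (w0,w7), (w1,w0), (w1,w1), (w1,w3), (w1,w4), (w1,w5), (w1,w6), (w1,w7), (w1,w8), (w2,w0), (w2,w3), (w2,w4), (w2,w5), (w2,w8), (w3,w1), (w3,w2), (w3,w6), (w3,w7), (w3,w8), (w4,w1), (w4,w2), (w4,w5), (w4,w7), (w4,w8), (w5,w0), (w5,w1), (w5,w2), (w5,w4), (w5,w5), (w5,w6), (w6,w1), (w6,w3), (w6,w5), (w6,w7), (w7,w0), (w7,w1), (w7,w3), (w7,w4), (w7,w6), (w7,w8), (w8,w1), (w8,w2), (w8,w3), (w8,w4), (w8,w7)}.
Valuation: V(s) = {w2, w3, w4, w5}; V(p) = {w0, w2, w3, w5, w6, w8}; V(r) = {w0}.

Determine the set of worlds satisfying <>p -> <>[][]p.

none

Let φ = <>p -> <>[][]p. Evaluate φ at each world:
  w0 (successors {w1, w2, w5, w7}): φ is false.
  w1 (successors {w0, w1, w3, w4, w5, w6, w7, w8}): φ is false.
  w2 (successors {w0, w3, w4, w5, w8}): φ is false.
  w3 (successors {w1, w2, w6, w7, w8}): φ is false.
  w4 (successors {w1, w2, w5, w7, w8}): φ is false.
  w5 (successors {w0, w1, w2, w4, w5, w6}): φ is false.
  w6 (successors {w1, w3, w5, w7}): φ is false.
  w7 (successors {w0, w1, w3, w4, w6, w8}): φ is false.
  w8 (successors {w1, w2, w3, w4, w7}): φ is false.
For instance, at w7:
  At w7: <>p is true, <>[][]p is false, so <>p -> <>[][]p is false.
    At w7: <>p requires p at some successor in {w0, w1, w3, w4, w6, w8}.
      p holds at w0, so <>p is true at w7.
    At w7: <>[][]p requires [][]p at some successor in {w0, w1, w3, w4, w6, w8}.
      At w0: [][]p is false.
      At w1: [][]p is false.
      At w3: [][]p is false.
      At w4: [][]p is false.
      At w6: [][]p is false.
      At w8: [][]p is false.
    So <>[][]p is false at w7.
Satisfying worlds: none.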